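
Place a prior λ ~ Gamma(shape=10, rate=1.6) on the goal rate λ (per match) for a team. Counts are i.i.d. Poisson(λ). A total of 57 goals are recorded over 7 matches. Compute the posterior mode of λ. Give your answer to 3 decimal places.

λ̂_MAP = 7.674

Σxᵢ = 57, n = 7.
Posterior ∝ λ^9e^(−1.6λ) · λ^57e^(−7λ) = λ^66e^(−8.6λ), i.e. Gamma(shape=67, rate=8.6).
The mode of a Gamma(a, b) with a ≥ 1 (shape–rate) is (a−1)/b = 66/8.6 ≈ 7.674.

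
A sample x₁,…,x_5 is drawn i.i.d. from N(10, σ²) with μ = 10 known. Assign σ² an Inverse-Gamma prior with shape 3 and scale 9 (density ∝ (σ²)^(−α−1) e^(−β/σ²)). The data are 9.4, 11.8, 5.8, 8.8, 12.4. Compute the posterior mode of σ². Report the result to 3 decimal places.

σ̂²_MAP = 3.572

Sum of squared deviations about the known mean: SS = (9.4−10)² + (11.8−10)² + (5.8−10)² + (8.8−10)² + (12.4−10)² = 28.44.
The Normal likelihood contributes (σ²)^(−n/2) exp(−SS/(2σ²)), so the posterior is Inverse-Gamma(α + n/2, β + SS/2) = Inverse-Gamma(5.5, 23.22).
The mode of Inverse-Gamma(a, b) is b/(a+1) = 23.22/6.5 ≈ 3.572.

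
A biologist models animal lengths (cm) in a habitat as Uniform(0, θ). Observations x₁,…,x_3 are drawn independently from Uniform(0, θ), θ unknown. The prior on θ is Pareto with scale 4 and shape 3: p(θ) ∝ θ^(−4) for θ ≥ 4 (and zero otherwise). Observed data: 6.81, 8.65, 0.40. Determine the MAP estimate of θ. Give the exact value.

θ̂_MAP = 8.65

The Uniform(0, θ) likelihood is θ^(−n) for θ ≥ max(xᵢ), zero otherwise. Here max(xᵢ) = 8.65.
Posterior ∝ θ^(−4) · θ^(−3) = θ^(−7) on θ ≥ max(4, 8.65) = 8.65.
This density is strictly decreasing in θ, so the posterior mode lies at the lower boundary of the support.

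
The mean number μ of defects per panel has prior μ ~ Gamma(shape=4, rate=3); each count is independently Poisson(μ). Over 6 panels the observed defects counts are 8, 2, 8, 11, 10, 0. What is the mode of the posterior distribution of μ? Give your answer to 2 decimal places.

μ̂_MAP = 4.67

Σxᵢ = 8+2+8+11+10+0 = 39, with n = 6.
Posterior ∝ μ^3e^(−3μ) · μ^39e^(−6μ) = μ^42e^(−9μ), i.e. Gamma(shape=43, rate=9).
The mode of a Gamma(a, b) with a ≥ 1 (shape–rate) is (a−1)/b = 42/9 ≈ 4.67.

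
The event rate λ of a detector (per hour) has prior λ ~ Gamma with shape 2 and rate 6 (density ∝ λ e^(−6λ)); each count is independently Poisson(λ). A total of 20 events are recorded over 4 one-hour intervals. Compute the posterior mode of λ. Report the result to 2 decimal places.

λ̂_MAP = 2.10

Σxᵢ = 20, n = 4.
Posterior ∝ λe^(−6λ) · λ^20e^(−4λ) = λ^21e^(−10λ), i.e. Gamma(shape=22, rate=10).
The mode of a Gamma(a, b) with a ≥ 1 (shape–rate) is (a−1)/b = 21/10 ≈ 2.10.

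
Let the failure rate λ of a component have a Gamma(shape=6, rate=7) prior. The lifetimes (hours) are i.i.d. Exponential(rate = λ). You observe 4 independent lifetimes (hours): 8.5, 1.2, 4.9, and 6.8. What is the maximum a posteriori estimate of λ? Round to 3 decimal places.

The Exponential(rate=λ) likelihood is ∝ λ^n e^(−λΣtᵢ). Here n = 4 and Σtᵢ = 8.5 + 1.2 + 4.9 + 6.8 = 21.4.
Posterior ∝ λ^5e^(−7λ) · λ^4e^(−21.4λ) = λ^9e^(−28.4λ), i.e. Gamma(10, 28.4).
Mode = (a−1)/b = 9/28.4 ≈ 0.317.

λ̂_MAP = 0.317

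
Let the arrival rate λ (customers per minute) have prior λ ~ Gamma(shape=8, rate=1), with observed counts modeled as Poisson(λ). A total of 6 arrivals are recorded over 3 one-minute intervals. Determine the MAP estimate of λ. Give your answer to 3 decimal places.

Σxᵢ = 6, n = 3.
Posterior ∝ λ^7e^(−1λ) · λ^6e^(−3λ) = λ^13e^(−4λ), i.e. Gamma(shape=14, rate=4).
The mode of a Gamma(a, b) with a ≥ 1 (shape–rate) is (a−1)/b = 13/4 ≈ 3.250.

λ̂_MAP = 3.250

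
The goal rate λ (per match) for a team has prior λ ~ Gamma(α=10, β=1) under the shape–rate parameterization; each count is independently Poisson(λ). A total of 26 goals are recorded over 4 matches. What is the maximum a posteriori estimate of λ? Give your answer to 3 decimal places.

λ̂_MAP = 7.000

Σxᵢ = 26, n = 4.
Posterior ∝ λ^9e^(−1λ) · λ^26e^(−4λ) = λ^35e^(−5λ), i.e. Gamma(shape=36, rate=5).
The mode of a Gamma(a, b) with a ≥ 1 (shape–rate) is (a−1)/b = 35/5 ≈ 7.000.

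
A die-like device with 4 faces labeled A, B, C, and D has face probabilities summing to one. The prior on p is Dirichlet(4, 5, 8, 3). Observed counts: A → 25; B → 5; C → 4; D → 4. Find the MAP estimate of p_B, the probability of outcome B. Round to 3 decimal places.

MAP estimate of p_B = 0.167

The posterior is Dirichlet(αᵢ + nᵢ) = Dirichlet(29, 10, 12, 7).
For a Dirichlet(a₁,…,a_K) with all aᵢ > 1, the mode has j-th component (aⱼ − 1)/(Σaᵢ − K).
Here Σaᵢ = 58 and K = 4, so p_B = (10 − 1)/(58 − 4) = 9/54 ≈ 0.167.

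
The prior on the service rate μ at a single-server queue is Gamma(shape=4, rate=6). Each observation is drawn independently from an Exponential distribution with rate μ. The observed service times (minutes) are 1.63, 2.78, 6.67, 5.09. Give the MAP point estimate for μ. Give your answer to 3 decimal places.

The Exponential(rate=μ) likelihood is ∝ μ^n e^(−μΣtᵢ). Here n = 4 and Σtᵢ = 1.63 + 2.78 + 6.67 + 5.09 = 16.17.
Posterior ∝ μ^3e^(−6μ) · μ^4e^(−16.17μ) = μ^7e^(−22.17μ), i.e. Gamma(8, 22.17).
Mode = (a−1)/b = 7/22.17 ≈ 0.316.

μ̂_MAP = 0.316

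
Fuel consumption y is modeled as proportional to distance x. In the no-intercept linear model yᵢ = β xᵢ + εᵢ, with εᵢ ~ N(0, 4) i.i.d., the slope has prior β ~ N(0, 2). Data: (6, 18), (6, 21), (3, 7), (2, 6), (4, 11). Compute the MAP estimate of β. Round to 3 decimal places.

β̂_MAP = 3.019

log p(β | y) = −Σ(yᵢ − βxᵢ)²/(2·4) − β²/(2·2) + const.
Setting the derivative to zero: Σxᵢ(yᵢ − βxᵢ)/4 − β/2 = 0, so β = Σxᵢyᵢ / (Σxᵢ² + σ²/τ²).
Σxᵢyᵢ = 6·18 + 6·21 + 3·7 + 2·6 + 4·11 = 311; Σxᵢ² = 101; σ²/τ² = 2.
β̂_MAP = 311 / (101 + 2) = 311/103 ≈ 3.019.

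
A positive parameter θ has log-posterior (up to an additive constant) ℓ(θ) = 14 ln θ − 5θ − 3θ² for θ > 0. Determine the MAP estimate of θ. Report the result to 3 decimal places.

ℓ'(θ) = 14/θ − 5 − 6θ. Setting this to zero and multiplying by θ: 6θ² + 5θ − 14 = 0.
θ = (−5 + √(5² + 4·6·14)) / (2·6) = (−5 + √361) / 12 = (−5 + 19)/12 = 7/6.
ℓ''(θ) = −14/θ² − 6 < 0, confirming a maximum.

θ̂_MAP = 1.167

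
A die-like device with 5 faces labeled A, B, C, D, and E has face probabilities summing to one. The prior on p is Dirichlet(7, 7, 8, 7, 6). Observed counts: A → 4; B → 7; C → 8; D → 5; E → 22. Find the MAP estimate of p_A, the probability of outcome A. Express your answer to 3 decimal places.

MAP estimate of p_A = 0.132

The posterior is Dirichlet(αᵢ + nᵢ) = Dirichlet(11, 14, 16, 12, 28).
For a Dirichlet(a₁,…,a_K) with all aᵢ > 1, the mode has j-th component (aⱼ − 1)/(Σaᵢ − K).
Here Σaᵢ = 81 and K = 5, so p_A = (11 − 1)/(81 − 5) = 10/76 ≈ 0.132.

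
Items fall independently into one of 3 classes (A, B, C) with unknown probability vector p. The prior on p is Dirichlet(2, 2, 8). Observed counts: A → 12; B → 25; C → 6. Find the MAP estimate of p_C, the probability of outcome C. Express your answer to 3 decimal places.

The posterior is Dirichlet(αᵢ + nᵢ) = Dirichlet(14, 27, 14).
For a Dirichlet(a₁,…,a_K) with all aᵢ > 1, the mode has j-th component (aⱼ − 1)/(Σaᵢ − K).
Here Σaᵢ = 55 and K = 3, so p_C = (14 − 1)/(55 − 3) = 13/52 ≈ 0.250.

MAP estimate of p_C = 0.250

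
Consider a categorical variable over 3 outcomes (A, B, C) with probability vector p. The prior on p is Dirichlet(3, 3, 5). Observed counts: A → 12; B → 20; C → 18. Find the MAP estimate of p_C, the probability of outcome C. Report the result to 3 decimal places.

The posterior is Dirichlet(αᵢ + nᵢ) = Dirichlet(15, 23, 23).
For a Dirichlet(a₁,…,a_K) with all aᵢ > 1, the mode has j-th component (aⱼ − 1)/(Σaᵢ − K).
Here Σaᵢ = 61 and K = 3, so p_C = (23 − 1)/(61 − 3) = 22/58 ≈ 0.379.

MAP estimate of p_C = 0.379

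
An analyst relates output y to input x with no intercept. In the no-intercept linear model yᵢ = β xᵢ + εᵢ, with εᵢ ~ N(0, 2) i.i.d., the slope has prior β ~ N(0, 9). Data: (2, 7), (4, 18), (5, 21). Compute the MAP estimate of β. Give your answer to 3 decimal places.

log p(β | y) = −Σ(yᵢ − βxᵢ)²/(2·2) − β²/(2·9) + const.
Setting the derivative to zero: Σxᵢ(yᵢ − βxᵢ)/2 − β/9 = 0, so β = Σxᵢyᵢ / (Σxᵢ² + σ²/τ²).
Σxᵢyᵢ = 2·7 + 4·18 + 5·21 = 191; Σxᵢ² = 45; σ²/τ² = 2/9.
β̂_MAP = 191 / (45 + 2/9) = 191/(407/9) = 1719/407 ≈ 4.224.

β̂_MAP = 4.224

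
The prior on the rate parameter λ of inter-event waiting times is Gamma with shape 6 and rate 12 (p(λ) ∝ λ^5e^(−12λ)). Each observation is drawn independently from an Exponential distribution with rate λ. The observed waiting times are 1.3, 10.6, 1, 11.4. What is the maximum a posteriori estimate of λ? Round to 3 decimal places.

λ̂_MAP = 0.248

The Exponential(rate=λ) likelihood is ∝ λ^n e^(−λΣtᵢ). Here n = 4 and Σtᵢ = 1.3 + 10.6 + 1 + 11.4 = 24.3.
Posterior ∝ λ^5e^(−12λ) · λ^4e^(−24.3λ) = λ^9e^(−36.3λ), i.e. Gamma(10, 36.3).
Mode = (a−1)/b = 9/36.3 ≈ 0.248.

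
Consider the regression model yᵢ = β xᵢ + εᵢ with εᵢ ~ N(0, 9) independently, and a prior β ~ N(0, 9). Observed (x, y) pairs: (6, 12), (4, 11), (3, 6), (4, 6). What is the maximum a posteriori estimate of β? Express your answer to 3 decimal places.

β̂_MAP = 2.026

log p(β | y) = −Σ(yᵢ − βxᵢ)²/(2·9) − β²/(2·9) + const.
Setting the derivative to zero: Σxᵢ(yᵢ − βxᵢ)/9 − β/9 = 0, so β = Σxᵢyᵢ / (Σxᵢ² + σ²/τ²).
Σxᵢyᵢ = 6·12 + 4·11 + 3·6 + 4·6 = 158; Σxᵢ² = 77; σ²/τ² = 1.
β̂_MAP = 158 / (77 + 1) = 158/78 ≈ 2.026.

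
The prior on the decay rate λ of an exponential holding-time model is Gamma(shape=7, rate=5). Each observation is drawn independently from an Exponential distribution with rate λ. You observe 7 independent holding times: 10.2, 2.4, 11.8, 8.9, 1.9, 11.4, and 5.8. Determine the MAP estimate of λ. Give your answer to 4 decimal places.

The Exponential(rate=λ) likelihood is ∝ λ^n e^(−λΣtᵢ). Here n = 7 and Σtᵢ = 10.2 + 2.4 + 11.8 + 8.9 + 1.9 + 11.4 + 5.8 = 52.4.
Posterior ∝ λ^6e^(−5λ) · λ^7e^(−52.4λ) = λ^13e^(−57.4λ), i.e. Gamma(14, 57.4).
Mode = (a−1)/b = 13/57.4 ≈ 0.2265.

λ̂_MAP = 0.2265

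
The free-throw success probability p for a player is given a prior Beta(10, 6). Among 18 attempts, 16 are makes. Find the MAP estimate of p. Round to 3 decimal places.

Prior: Beta(10, 6).
Data: 16 successes in 18 trials. The binomial likelihood contributes p^16(1−p)^2, so the posterior is Beta(10+16, 6+2) = Beta(26, 8).
For Beta(a, b) with a, b > 1 the mode is (a−1)/(a+b−2) = 25/32 ≈ 0.781.

p̂_MAP = 0.781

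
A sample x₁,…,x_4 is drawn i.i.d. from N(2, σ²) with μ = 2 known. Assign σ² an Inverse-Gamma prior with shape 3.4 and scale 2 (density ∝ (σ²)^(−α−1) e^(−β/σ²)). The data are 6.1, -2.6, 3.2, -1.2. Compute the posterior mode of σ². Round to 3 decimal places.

σ̂²_MAP = 4.191

Sum of squared deviations about the known mean: SS = (6.1−2)² + (-2.6−2)² + (3.2−2)² + (-1.2−2)² = 49.65.
The Normal likelihood contributes (σ²)^(−n/2) exp(−SS/(2σ²)), so the posterior is Inverse-Gamma(α + n/2, β + SS/2) = Inverse-Gamma(5.4, 26.825).
The mode of Inverse-Gamma(a, b) is b/(a+1) = 26.825/6.4 ≈ 4.191.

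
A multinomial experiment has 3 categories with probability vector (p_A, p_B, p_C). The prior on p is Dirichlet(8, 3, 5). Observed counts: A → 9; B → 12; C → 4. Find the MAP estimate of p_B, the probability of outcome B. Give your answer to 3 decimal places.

MAP estimate of p_B = 0.368

The posterior is Dirichlet(αᵢ + nᵢ) = Dirichlet(17, 15, 9).
For a Dirichlet(a₁,…,a_K) with all aᵢ > 1, the mode has j-th component (aⱼ − 1)/(Σaᵢ − K).
Here Σaᵢ = 41 and K = 3, so p_B = (15 − 1)/(41 − 3) = 14/38 ≈ 0.368.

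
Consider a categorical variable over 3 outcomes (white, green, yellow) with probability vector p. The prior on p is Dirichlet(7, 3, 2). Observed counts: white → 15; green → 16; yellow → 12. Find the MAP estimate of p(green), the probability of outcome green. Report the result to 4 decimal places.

The posterior is Dirichlet(αᵢ + nᵢ) = Dirichlet(22, 19, 14).
For a Dirichlet(a₁,…,a_K) with all aᵢ > 1, the mode has j-th component (aⱼ − 1)/(Σaᵢ − K).
Here Σaᵢ = 55 and K = 3, so p(green) = (19 − 1)/(55 − 3) = 18/52 ≈ 0.3462.

MAP estimate of p(green) = 0.3462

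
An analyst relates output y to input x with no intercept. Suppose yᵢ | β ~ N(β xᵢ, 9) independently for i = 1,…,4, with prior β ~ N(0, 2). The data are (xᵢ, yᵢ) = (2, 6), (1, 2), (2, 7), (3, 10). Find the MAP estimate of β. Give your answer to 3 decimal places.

log p(β | y) = −Σ(yᵢ − βxᵢ)²/(2·9) − β²/(2·2) + const.
Setting the derivative to zero: Σxᵢ(yᵢ − βxᵢ)/9 − β/2 = 0, so β = Σxᵢyᵢ / (Σxᵢ² + σ²/τ²).
Σxᵢyᵢ = 2·6 + 1·2 + 2·7 + 3·10 = 58; Σxᵢ² = 18; σ²/τ² = 4.5.
β̂_MAP = 58 / (18 + 4.5) = 58/22.5 ≈ 2.578.

β̂_MAP = 2.578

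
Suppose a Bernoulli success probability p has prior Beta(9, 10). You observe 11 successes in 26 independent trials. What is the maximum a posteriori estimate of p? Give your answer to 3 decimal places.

p̂_MAP = 0.442

Prior: Beta(9, 10).
Data: 11 successes in 26 trials. The binomial likelihood contributes p^11(1−p)^15, so the posterior is Beta(9+11, 10+15) = Beta(20, 25).
For Beta(a, b) with a, b > 1 the mode is (a−1)/(a+b−2) = 19/43 ≈ 0.442.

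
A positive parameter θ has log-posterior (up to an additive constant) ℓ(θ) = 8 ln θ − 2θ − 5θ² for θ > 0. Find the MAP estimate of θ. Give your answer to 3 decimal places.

ℓ'(θ) = 8/θ − 2 − 10θ. Setting this to zero and multiplying by θ: 10θ² + 2θ − 8 = 0.
θ = (−2 + √(2² + 4·10·8)) / (2·10) = (−2 + √324) / 20 = (−2 + 18)/20 = 4/5.
ℓ''(θ) = −8/θ² − 10 < 0, confirming a maximum.

θ̂_MAP = 0.800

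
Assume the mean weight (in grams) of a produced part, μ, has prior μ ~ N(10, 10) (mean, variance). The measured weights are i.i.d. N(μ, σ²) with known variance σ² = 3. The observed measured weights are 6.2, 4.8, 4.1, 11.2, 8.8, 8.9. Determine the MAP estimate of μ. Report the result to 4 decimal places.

μ̂_MAP = 7.4603

n = 6; x̄ = (6.2 + 4.8 + 4.1 + 11.2 + 8.8 + 8.9)/6 = 44/6 = 22/3 ≈ 7.3333.
For a Normal prior and Normal likelihood with known variance, the posterior is Normal; its mode equals its mean, the precision-weighted average.
Prior precision 1/σ₀² = 1/10 = 0.1; data precision n/σ² = 6/3 = 2.
μ̂ = (0.1·10 + 2·(22/3)) / (0.1 + 2) = (47/3)/2.1 = 470/63 ≈ 7.4603.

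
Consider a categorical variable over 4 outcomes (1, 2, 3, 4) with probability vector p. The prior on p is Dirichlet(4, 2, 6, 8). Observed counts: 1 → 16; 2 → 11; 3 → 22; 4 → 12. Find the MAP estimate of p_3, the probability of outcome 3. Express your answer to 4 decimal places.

MAP estimate: 0.3506

The posterior is Dirichlet(αᵢ + nᵢ) = Dirichlet(20, 13, 28, 20).
For a Dirichlet(a₁,…,a_K) with all aᵢ > 1, the mode has j-th component (aⱼ − 1)/(Σaᵢ − K).
Here Σaᵢ = 81 and K = 4, so p_3 = (28 − 1)/(81 − 4) = 27/77 ≈ 0.3506.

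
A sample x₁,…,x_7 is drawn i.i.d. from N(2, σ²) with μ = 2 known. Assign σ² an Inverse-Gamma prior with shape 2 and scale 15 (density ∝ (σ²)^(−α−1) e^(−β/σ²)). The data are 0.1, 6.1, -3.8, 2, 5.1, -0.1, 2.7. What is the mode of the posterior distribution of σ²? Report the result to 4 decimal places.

σ̂²_MAP = 7.5823

Sum of squared deviations about the known mean: SS = (0.1−2)² + (6.1−2)² + (-3.8−2)² + (2−2)² + (5.1−2)² + (-0.1−2)² + (2.7−2)² = 68.57.
The Normal likelihood contributes (σ²)^(−n/2) exp(−SS/(2σ²)), so the posterior is Inverse-Gamma(α + n/2, β + SS/2) = Inverse-Gamma(5.5, 49.285).
The mode of Inverse-Gamma(a, b) is b/(a+1) = 49.285/6.5 ≈ 7.5823.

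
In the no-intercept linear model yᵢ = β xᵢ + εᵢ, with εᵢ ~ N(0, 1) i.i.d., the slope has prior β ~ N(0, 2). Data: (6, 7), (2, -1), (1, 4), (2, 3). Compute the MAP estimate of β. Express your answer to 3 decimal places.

log p(β | y) = −Σ(yᵢ − βxᵢ)²/(2·1) − β²/(2·2) + const.
Setting the derivative to zero: Σxᵢ(yᵢ − βxᵢ)/1 − β/2 = 0, so β = Σxᵢyᵢ / (Σxᵢ² + σ²/τ²).
Σxᵢyᵢ = 6·7 + 2·(-1) + 1·4 + 2·3 = 50; Σxᵢ² = 45; σ²/τ² = 0.5.
β̂_MAP = 50 / (45 + 0.5) = 50/45.5 ≈ 1.099.

β̂_MAP = 1.099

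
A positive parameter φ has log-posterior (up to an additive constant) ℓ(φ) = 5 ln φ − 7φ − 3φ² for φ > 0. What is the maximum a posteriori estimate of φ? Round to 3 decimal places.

ℓ'(φ) = 5/φ − 7 − 6φ. Setting this to zero and multiplying by φ: 6φ² + 7φ − 5 = 0.
φ = (−7 + √(7² + 4·6·5)) / (2·6) = (−7 + √169) / 12 = (−7 + 13)/12 = 1/2.
ℓ''(φ) = −5/φ² − 6 < 0, confirming a maximum.

φ̂_MAP = 0.500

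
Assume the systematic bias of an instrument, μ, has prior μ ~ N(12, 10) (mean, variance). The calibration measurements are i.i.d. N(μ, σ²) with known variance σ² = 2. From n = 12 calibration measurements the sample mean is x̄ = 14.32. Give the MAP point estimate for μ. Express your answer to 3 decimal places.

n = 12, x̄ = 14.32.
For a Normal prior and Normal likelihood with known variance, the posterior is Normal; its mode equals its mean, the precision-weighted average.
Prior precision 1/σ₀² = 1/10 = 0.1; data precision n/σ² = 12/2 = 6.
μ̂ = (0.1·12 + 6·14.32) / (0.1 + 6) = 87.12/6.1 = 4356/305 ≈ 14.282.

μ̂_MAP = 14.282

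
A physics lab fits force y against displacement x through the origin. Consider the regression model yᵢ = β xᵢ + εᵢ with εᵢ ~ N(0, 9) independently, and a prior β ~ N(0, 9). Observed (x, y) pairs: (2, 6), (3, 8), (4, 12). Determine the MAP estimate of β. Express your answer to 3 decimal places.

β̂_MAP = 2.800

log p(β | y) = −Σ(yᵢ − βxᵢ)²/(2·9) − β²/(2·9) + const.
Setting the derivative to zero: Σxᵢ(yᵢ − βxᵢ)/9 − β/9 = 0, so β = Σxᵢyᵢ / (Σxᵢ² + σ²/τ²).
Σxᵢyᵢ = 2·6 + 3·8 + 4·12 = 84; Σxᵢ² = 29; σ²/τ² = 1.
β̂_MAP = 84 / (29 + 1) = 84/30 ≈ 2.800.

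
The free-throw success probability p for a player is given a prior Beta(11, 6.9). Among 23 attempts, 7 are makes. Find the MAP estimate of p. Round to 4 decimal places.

Prior: Beta(11, 6.9).
Data: 7 successes in 23 trials. The binomial likelihood contributes p^7(1−p)^16, so the posterior is Beta(11+7, 6.9+16) = Beta(18, 22.9).
For Beta(a, b) with a, b > 1 the mode is (a−1)/(a+b−2) = 17/38.9 ≈ 0.4370.

p̂_MAP = 0.4370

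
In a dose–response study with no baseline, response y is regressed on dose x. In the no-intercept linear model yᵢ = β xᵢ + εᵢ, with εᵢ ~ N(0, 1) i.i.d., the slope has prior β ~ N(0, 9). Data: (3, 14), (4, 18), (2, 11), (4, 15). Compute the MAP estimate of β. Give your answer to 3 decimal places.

β̂_MAP = 4.345

log p(β | y) = −Σ(yᵢ − βxᵢ)²/(2·1) − β²/(2·9) + const.
Setting the derivative to zero: Σxᵢ(yᵢ − βxᵢ)/1 − β/9 = 0, so β = Σxᵢyᵢ / (Σxᵢ² + σ²/τ²).
Σxᵢyᵢ = 3·14 + 4·18 + 2·11 + 4·15 = 196; Σxᵢ² = 45; σ²/τ² = 1/9.
β̂_MAP = 196 / (45 + 1/9) = 196/(406/9) = 126/29 ≈ 4.345.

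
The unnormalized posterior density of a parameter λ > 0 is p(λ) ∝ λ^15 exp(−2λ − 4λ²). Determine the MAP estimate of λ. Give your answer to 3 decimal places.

ℓ'(λ) = 15/λ − 2 − 8λ. Setting this to zero and multiplying by λ: 8λ² + 2λ − 15 = 0.
λ = (−2 + √(2² + 4·8·15)) / (2·8) = (−2 + √484) / 16 = (−2 + 22)/16 = 5/4.
ℓ''(λ) = −15/λ² − 8 < 0, confirming a maximum.

λ̂_MAP = 1.250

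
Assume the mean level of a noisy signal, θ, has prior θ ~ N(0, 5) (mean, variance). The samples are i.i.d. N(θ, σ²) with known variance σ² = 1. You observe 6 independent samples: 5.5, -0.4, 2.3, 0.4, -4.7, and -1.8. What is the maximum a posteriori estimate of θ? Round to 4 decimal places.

n = 6; x̄ = (5.5 + (-0.4) + 2.3 + 0.4 + (-4.7) + (-1.8))/6 = 1.3/6 = 13/60 ≈ 0.2167.
For a Normal prior and Normal likelihood with known variance, the posterior is Normal; its mode equals its mean, the precision-weighted average.
Prior precision 1/σ₀² = 1/5 = 0.2; data precision n/σ² = 6/1 = 6.
θ̂ = (0.2·0 + 6·(13/60)) / (0.2 + 6) = 1.3/6.2 = 13/62 ≈ 0.2097.

θ̂_MAP = 0.2097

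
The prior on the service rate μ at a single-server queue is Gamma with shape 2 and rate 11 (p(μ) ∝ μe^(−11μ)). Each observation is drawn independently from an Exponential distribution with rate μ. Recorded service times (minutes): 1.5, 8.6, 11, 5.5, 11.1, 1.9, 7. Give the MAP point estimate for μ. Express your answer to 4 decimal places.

μ̂_MAP = 0.1389

The Exponential(rate=μ) likelihood is ∝ μ^n e^(−μΣtᵢ). Here n = 7 and Σtᵢ = 1.5 + 8.6 + 11 + 5.5 + 11.1 + 1.9 + 7 = 46.6.
Posterior ∝ μe^(−11μ) · μ^7e^(−46.6μ) = μ^8e^(−57.6μ), i.e. Gamma(9, 57.6).
Mode = (a−1)/b = 8/57.6 ≈ 0.1389.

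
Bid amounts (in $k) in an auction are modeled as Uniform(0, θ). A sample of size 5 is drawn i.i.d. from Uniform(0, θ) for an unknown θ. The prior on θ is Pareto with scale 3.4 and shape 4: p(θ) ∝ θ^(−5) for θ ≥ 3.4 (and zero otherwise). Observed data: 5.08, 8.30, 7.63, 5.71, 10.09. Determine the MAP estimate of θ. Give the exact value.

The Uniform(0, θ) likelihood is θ^(−n) for θ ≥ max(xᵢ), zero otherwise. Here max(xᵢ) = 10.09.
Posterior ∝ θ^(−5) · θ^(−5) = θ^(−10) on θ ≥ max(3.4, 10.09) = 10.09.
This density is strictly decreasing in θ, so the posterior mode lies at the lower boundary of the support.

θ̂_MAP = 10.09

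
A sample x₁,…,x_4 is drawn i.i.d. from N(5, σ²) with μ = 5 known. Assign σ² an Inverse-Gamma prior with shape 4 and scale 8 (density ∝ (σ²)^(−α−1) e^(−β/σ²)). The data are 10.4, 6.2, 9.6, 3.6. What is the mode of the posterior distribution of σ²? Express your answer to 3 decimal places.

σ̂²_MAP = 4.980

Sum of squared deviations about the known mean: SS = (10.4−5)² + (6.2−5)² + (9.6−5)² + (3.6−5)² = 53.72.
The Normal likelihood contributes (σ²)^(−n/2) exp(−SS/(2σ²)), so the posterior is Inverse-Gamma(α + n/2, β + SS/2) = Inverse-Gamma(6, 34.86).
The mode of Inverse-Gamma(a, b) is b/(a+1) = 34.86/7 ≈ 4.980.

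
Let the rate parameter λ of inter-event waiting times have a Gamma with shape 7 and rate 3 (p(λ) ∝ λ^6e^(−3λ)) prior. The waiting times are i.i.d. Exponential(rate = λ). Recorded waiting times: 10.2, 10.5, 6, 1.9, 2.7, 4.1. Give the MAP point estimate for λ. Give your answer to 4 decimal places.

The Exponential(rate=λ) likelihood is ∝ λ^n e^(−λΣtᵢ). Here n = 6 and Σtᵢ = 10.2 + 10.5 + 6 + 1.9 + 2.7 + 4.1 = 35.4.
Posterior ∝ λ^6e^(−3λ) · λ^6e^(−35.4λ) = λ^12e^(−38.4λ), i.e. Gamma(13, 38.4).
Mode = (a−1)/b = 12/38.4 ≈ 0.3125.

λ̂_MAP = 0.3125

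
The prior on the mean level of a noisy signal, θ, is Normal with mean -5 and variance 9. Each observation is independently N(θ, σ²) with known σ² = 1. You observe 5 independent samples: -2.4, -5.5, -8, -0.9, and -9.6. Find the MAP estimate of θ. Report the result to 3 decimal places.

n = 5; x̄ = ((-2.4) + (-5.5) + (-8) + (-0.9) + (-9.6))/5 = -26.4/5 = -5.28.
For a Normal prior and Normal likelihood with known variance, the posterior is Normal; its mode equals its mean, the precision-weighted average.
Prior precision 1/σ₀² = 1/9; data precision n/σ² = 5/1 = 5.
θ̂ = ((1/9)·(-5) + 5·(-5.28)) / (1/9 + 5) = (-1213/45)/(46/9) = -1213/230 ≈ -5.274.

θ̂_MAP = -5.274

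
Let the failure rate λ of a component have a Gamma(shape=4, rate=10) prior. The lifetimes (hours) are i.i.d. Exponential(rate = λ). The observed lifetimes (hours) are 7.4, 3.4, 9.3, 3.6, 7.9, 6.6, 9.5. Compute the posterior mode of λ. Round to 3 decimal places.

λ̂_MAP = 0.173

The Exponential(rate=λ) likelihood is ∝ λ^n e^(−λΣtᵢ). Here n = 7 and Σtᵢ = 7.4 + 3.4 + 9.3 + 3.6 + 7.9 + 6.6 + 9.5 = 47.7.
Posterior ∝ λ^3e^(−10λ) · λ^7e^(−47.7λ) = λ^10e^(−57.7λ), i.e. Gamma(11, 57.7).
Mode = (a−1)/b = 10/57.7 ≈ 0.173.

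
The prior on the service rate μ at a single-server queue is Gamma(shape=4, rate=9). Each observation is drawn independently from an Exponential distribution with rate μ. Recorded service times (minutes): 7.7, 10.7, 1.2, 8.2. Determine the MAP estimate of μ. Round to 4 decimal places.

The Exponential(rate=μ) likelihood is ∝ μ^n e^(−μΣtᵢ). Here n = 4 and Σtᵢ = 7.7 + 10.7 + 1.2 + 8.2 = 27.8.
Posterior ∝ μ^3e^(−9μ) · μ^4e^(−27.8μ) = μ^7e^(−36.8μ), i.e. Gamma(8, 36.8).
Mode = (a−1)/b = 7/36.8 ≈ 0.1902.

μ̂_MAP = 0.1902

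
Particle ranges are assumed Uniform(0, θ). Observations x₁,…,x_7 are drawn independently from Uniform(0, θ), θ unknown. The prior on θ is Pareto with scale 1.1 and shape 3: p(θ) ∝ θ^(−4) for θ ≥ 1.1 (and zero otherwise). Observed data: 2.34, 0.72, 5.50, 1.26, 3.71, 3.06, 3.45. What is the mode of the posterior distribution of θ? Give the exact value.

θ̂_MAP = 5.50

The Uniform(0, θ) likelihood is θ^(−n) for θ ≥ max(xᵢ), zero otherwise. Here max(xᵢ) = 5.50.
Posterior ∝ θ^(−4) · θ^(−7) = θ^(−11) on θ ≥ max(1.1, 5.50) = 5.50.
This density is strictly decreasing in θ, so the posterior mode lies at the lower boundary of the support.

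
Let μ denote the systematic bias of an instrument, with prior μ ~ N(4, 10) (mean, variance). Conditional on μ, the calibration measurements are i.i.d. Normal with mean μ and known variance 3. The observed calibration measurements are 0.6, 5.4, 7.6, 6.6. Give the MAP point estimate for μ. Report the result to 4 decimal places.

μ̂_MAP = 4.9767

n = 4; x̄ = (0.6 + 5.4 + 7.6 + 6.6)/4 = 20.2/4 = 5.05.
For a Normal prior and Normal likelihood with known variance, the posterior is Normal; its mode equals its mean, the precision-weighted average.
Prior precision 1/σ₀² = 1/10 = 0.1; data precision n/σ² = 4/3.
μ̂ = (0.1·4 + (4/3)·5.05) / (0.1 + 4/3) = (107/15)/(43/30) = 214/43 ≈ 4.9767.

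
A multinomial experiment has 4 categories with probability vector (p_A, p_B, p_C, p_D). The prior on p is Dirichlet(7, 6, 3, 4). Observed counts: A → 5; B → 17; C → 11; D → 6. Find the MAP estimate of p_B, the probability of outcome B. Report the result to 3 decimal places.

The posterior is Dirichlet(αᵢ + nᵢ) = Dirichlet(12, 23, 14, 10).
For a Dirichlet(a₁,…,a_K) with all aᵢ > 1, the mode has j-th component (aⱼ − 1)/(Σaᵢ − K).
Here Σaᵢ = 59 and K = 4, so p_B = (23 − 1)/(59 − 4) = 22/55 ≈ 0.400.

MAP estimate of p_B = 0.400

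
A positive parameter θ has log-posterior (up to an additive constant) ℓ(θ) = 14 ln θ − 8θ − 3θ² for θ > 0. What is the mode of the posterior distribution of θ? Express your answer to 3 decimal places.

θ̂_MAP = 1.000

ℓ'(θ) = 14/θ − 8 − 6θ. Setting this to zero and multiplying by θ: 6θ² + 8θ − 14 = 0.
θ = (−8 + √(8² + 4·6·14)) / (2·6) = (−8 + √400) / 12 = (−8 + 20)/12 = 1.
ℓ''(θ) = −14/θ² − 6 < 0, confirming a maximum.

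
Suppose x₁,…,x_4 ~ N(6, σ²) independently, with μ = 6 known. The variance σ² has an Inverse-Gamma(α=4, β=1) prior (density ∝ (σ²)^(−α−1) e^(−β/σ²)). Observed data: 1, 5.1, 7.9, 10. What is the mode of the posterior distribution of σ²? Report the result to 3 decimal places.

Sum of squared deviations about the known mean: SS = (1−6)² + (5.1−6)² + (7.9−6)² + (10−6)² = 45.42.
The Normal likelihood contributes (σ²)^(−n/2) exp(−SS/(2σ²)), so the posterior is Inverse-Gamma(α + n/2, β + SS/2) = Inverse-Gamma(6, 23.71).
The mode of Inverse-Gamma(a, b) is b/(a+1) = 23.71/7 ≈ 3.387.

σ̂²_MAP = 3.387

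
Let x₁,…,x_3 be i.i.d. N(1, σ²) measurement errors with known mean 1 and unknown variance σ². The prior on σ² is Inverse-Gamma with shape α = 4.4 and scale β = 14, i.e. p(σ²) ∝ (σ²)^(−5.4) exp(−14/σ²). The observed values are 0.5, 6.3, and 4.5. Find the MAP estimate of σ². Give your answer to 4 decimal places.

Sum of squared deviations about the known mean: SS = (0.5−1)² + (6.3−1)² + (4.5−1)² = 40.59.
The Normal likelihood contributes (σ²)^(−n/2) exp(−SS/(2σ²)), so the posterior is Inverse-Gamma(α + n/2, β + SS/2) = Inverse-Gamma(5.9, 34.295).
The mode of Inverse-Gamma(a, b) is b/(a+1) = 34.295/6.9 ≈ 4.9703.

σ̂²_MAP = 4.9703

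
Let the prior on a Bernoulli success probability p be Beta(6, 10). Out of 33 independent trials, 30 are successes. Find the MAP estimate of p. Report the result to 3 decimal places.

p̂_MAP = 0.745

Prior: Beta(6, 10).
Data: 30 successes in 33 trials. The binomial likelihood contributes p^30(1−p)^3, so the posterior is Beta(6+30, 10+3) = Beta(36, 13).
For Beta(a, b) with a, b > 1 the mode is (a−1)/(a+b−2) = 35/47 ≈ 0.745.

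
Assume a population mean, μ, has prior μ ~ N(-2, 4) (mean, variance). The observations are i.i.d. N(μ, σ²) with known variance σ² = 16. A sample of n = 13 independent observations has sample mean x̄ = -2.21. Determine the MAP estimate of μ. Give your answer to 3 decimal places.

μ̂_MAP = -2.161

n = 13, x̄ = -2.21.
For a Normal prior and Normal likelihood with known variance, the posterior is Normal; its mode equals its mean, the precision-weighted average.
Prior precision 1/σ₀² = 1/4 = 0.25; data precision n/σ² = 13/16 = 0.8125.
μ̂ = (0.25·(-2) + 0.8125·(-2.21)) / (0.25 + 0.8125) = (-2.295625)/1.0625 = -3673/1700 ≈ -2.161.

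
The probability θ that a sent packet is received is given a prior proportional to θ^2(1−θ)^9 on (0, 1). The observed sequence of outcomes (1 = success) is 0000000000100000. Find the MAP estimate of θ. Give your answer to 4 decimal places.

θ̂_MAP = 0.1111

The prior density ∝ θ^2(1−θ)^9 is the kernel of Beta(3, 10).
Data: 1 success in 16 trials (from the sequence). The binomial likelihood contributes θ(1−θ)^15, so the posterior is Beta(3+1, 10+15) = Beta(4, 25).
For Beta(a, b) with a, b > 1 the mode is (a−1)/(a+b−2) = 3/27 ≈ 0.1111.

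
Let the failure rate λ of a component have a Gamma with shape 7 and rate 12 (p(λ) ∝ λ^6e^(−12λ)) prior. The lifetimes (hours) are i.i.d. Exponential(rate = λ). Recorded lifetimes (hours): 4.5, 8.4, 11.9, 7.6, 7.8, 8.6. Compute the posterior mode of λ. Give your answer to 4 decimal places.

λ̂_MAP = 0.1974

The Exponential(rate=λ) likelihood is ∝ λ^n e^(−λΣtᵢ). Here n = 6 and Σtᵢ = 4.5 + 8.4 + 11.9 + 7.6 + 7.8 + 8.6 = 48.8.
Posterior ∝ λ^6e^(−12λ) · λ^6e^(−48.8λ) = λ^12e^(−60.8λ), i.e. Gamma(13, 60.8).
Mode = (a−1)/b = 12/60.8 ≈ 0.1974.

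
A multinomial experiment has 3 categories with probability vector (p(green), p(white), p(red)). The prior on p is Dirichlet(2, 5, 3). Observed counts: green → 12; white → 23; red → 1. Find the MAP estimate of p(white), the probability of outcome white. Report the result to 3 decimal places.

MAP estimate of p(white) = 0.628

The posterior is Dirichlet(αᵢ + nᵢ) = Dirichlet(14, 28, 4).
For a Dirichlet(a₁,…,a_K) with all aᵢ > 1, the mode has j-th component (aⱼ − 1)/(Σaᵢ − K).
Here Σaᵢ = 46 and K = 3, so p(white) = (28 − 1)/(46 − 3) = 27/43 ≈ 0.628.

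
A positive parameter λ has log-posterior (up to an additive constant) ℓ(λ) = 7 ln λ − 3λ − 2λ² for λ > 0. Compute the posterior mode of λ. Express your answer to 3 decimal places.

λ̂_MAP = 1.000

ℓ'(λ) = 7/λ − 3 − 4λ. Setting this to zero and multiplying by λ: 4λ² + 3λ − 7 = 0.
λ = (−3 + √(3² + 4·4·7)) / (2·4) = (−3 + √121) / 8 = (−3 + 11)/8 = 1.
ℓ''(λ) = −7/λ² − 4 < 0, confirming a maximum.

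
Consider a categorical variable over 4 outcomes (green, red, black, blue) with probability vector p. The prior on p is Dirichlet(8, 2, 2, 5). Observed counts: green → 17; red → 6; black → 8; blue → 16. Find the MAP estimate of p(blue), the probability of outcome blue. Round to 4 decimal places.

MAP estimate of p(blue) = 0.3333

The posterior is Dirichlet(αᵢ + nᵢ) = Dirichlet(25, 8, 10, 21).
For a Dirichlet(a₁,…,a_K) with all aᵢ > 1, the mode has j-th component (aⱼ − 1)/(Σaᵢ − K).
Here Σaᵢ = 64 and K = 4, so p(blue) = (21 − 1)/(64 − 4) = 20/60 ≈ 0.3333.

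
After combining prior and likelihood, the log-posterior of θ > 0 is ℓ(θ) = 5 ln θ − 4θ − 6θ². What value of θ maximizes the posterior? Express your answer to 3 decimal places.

θ̂_MAP = 0.500

ℓ'(θ) = 5/θ − 4 − 12θ. Setting this to zero and multiplying by θ: 12θ² + 4θ − 5 = 0.
θ = (−4 + √(4² + 4·12·5)) / (2·12) = (−4 + √256) / 24 = (−4 + 16)/24 = 1/2.
ℓ''(θ) = −5/θ² − 12 < 0, confirming a maximum.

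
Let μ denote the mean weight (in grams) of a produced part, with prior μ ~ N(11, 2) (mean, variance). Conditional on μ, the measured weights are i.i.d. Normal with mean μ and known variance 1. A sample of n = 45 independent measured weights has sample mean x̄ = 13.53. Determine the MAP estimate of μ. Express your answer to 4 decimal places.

μ̂_MAP = 13.5022

n = 45, x̄ = 13.53.
For a Normal prior and Normal likelihood with known variance, the posterior is Normal; its mode equals its mean, the precision-weighted average.
Prior precision 1/σ₀² = 1/2 = 0.5; data precision n/σ² = 45/1 = 45.
μ̂ = (0.5·11 + 45·13.53) / (0.5 + 45) = 614.35/45.5 = 12287/910 ≈ 13.5022.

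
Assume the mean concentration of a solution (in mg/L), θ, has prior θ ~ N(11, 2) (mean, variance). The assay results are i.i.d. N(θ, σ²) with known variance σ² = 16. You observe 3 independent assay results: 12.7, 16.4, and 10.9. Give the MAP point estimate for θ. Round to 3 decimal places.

n = 3; x̄ = (12.7 + 16.4 + 10.9)/3 = 40/3 = 40/3 ≈ 13.3333.
For a Normal prior and Normal likelihood with known variance, the posterior is Normal; its mode equals its mean, the precision-weighted average.
Prior precision 1/σ₀² = 1/2 = 0.5; data precision n/σ² = 3/16 = 0.1875.
θ̂ = (0.5·11 + 0.1875·(40/3)) / (0.5 + 0.1875) = 8/0.6875 = 128/11 ≈ 11.636.

θ̂_MAP = 11.636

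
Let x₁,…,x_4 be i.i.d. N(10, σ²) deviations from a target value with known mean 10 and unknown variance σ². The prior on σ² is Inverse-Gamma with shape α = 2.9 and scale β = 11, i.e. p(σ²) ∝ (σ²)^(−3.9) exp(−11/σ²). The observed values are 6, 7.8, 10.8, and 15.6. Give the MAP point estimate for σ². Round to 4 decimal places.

Sum of squared deviations about the known mean: SS = (6−10)² + (7.8−10)² + (10.8−10)² + (15.6−10)² = 52.84.
The Normal likelihood contributes (σ²)^(−n/2) exp(−SS/(2σ²)), so the posterior is Inverse-Gamma(α + n/2, β + SS/2) = Inverse-Gamma(4.9, 37.42).
The mode of Inverse-Gamma(a, b) is b/(a+1) = 37.42/5.9 ≈ 6.3424.

σ̂²_MAP = 6.3424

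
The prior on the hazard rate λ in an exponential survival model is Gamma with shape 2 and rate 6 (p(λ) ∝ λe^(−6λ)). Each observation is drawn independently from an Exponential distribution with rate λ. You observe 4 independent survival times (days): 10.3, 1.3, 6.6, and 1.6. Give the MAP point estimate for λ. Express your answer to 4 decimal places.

λ̂_MAP = 0.1938

The Exponential(rate=λ) likelihood is ∝ λ^n e^(−λΣtᵢ). Here n = 4 and Σtᵢ = 10.3 + 1.3 + 6.6 + 1.6 = 19.8.
Posterior ∝ λe^(−6λ) · λ^4e^(−19.8λ) = λ^5e^(−25.8λ), i.e. Gamma(6, 25.8).
Mode = (a−1)/b = 5/25.8 ≈ 0.1938.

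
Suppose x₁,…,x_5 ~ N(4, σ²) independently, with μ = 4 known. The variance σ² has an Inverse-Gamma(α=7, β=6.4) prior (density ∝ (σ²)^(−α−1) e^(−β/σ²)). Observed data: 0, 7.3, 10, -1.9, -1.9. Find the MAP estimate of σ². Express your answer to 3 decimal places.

Sum of squared deviations about the known mean: SS = (0−4)² + (7.3−4)² + (10−4)² + (-1.9−4)² + (-1.9−4)² = 132.51.
The Normal likelihood contributes (σ²)^(−n/2) exp(−SS/(2σ²)), so the posterior is Inverse-Gamma(α + n/2, β + SS/2) = Inverse-Gamma(9.5, 72.655).
The mode of Inverse-Gamma(a, b) is b/(a+1) = 72.655/10.5 ≈ 6.920.

σ̂²_MAP = 6.920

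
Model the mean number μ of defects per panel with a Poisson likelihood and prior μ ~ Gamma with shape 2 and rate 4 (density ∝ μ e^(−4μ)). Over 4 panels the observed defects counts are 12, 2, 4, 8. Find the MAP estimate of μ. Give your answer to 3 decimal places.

Σxᵢ = 12+2+4+8 = 26, with n = 4.
Posterior ∝ μe^(−4μ) · μ^26e^(−4μ) = μ^27e^(−8μ), i.e. Gamma(shape=28, rate=8).
The mode of a Gamma(a, b) with a ≥ 1 (shape–rate) is (a−1)/b = 27/8 ≈ 3.375.

μ̂_MAP = 3.375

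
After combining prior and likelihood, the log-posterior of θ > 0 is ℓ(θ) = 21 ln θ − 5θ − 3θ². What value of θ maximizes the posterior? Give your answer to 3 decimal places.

ℓ'(θ) = 21/θ − 5 − 6θ. Setting this to zero and multiplying by θ: 6θ² + 5θ − 21 = 0.
θ = (−5 + √(5² + 4·6·21)) / (2·6) = (−5 + √529) / 12 = (−5 + 23)/12 = 3/2.
ℓ''(θ) = −21/θ² − 6 < 0, confirming a maximum.

θ̂_MAP = 1.500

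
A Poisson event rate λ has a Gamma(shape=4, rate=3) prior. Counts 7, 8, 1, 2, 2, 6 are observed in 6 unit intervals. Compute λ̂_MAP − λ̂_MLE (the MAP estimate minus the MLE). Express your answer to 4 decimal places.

Σxᵢ = 26. Posterior is Gamma(30, 9); MAP = (30−1)/9 = 29/9 ≈ 3.22222.
MLE = x̄ = 26/6 ≈ 4.33333.
Difference = 29/9 − 26/6 = -10/9 ≈ -1.1111.

MAP − MLE = -1.1111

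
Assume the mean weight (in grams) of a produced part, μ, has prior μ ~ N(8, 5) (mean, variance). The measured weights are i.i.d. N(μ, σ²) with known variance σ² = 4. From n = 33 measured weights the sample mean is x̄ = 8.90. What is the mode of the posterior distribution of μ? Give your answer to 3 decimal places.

n = 33, x̄ = 8.90.
For a Normal prior and Normal likelihood with known variance, the posterior is Normal; its mode equals its mean, the precision-weighted average.
Prior precision 1/σ₀² = 1/5 = 0.2; data precision n/σ² = 33/4 = 8.25.
μ̂ = (0.2·8 + 8.25·8.9) / (0.2 + 8.25) = 75.025/8.45 = 3001/338 ≈ 8.879.

μ̂_MAP = 8.879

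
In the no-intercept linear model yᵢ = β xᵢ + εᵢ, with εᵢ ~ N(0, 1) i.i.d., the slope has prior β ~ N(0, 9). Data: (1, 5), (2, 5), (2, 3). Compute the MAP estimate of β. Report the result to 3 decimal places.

log p(β | y) = −Σ(yᵢ − βxᵢ)²/(2·1) − β²/(2·9) + const.
Setting the derivative to zero: Σxᵢ(yᵢ − βxᵢ)/1 − β/9 = 0, so β = Σxᵢyᵢ / (Σxᵢ² + σ²/τ²).
Σxᵢyᵢ = 1·5 + 2·5 + 2·3 = 21; Σxᵢ² = 9; σ²/τ² = 1/9.
β̂_MAP = 21 / (9 + 1/9) = 21/(82/9) = 189/82 ≈ 2.305.

β̂_MAP = 2.305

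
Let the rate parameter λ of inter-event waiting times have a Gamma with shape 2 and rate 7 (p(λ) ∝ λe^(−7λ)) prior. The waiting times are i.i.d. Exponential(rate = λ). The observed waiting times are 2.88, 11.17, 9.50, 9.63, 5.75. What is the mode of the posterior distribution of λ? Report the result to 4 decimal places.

The Exponential(rate=λ) likelihood is ∝ λ^n e^(−λΣtᵢ). Here n = 5 and Σtᵢ = 2.88 + 11.17 + 9.50 + 9.63 + 5.75 = 38.93.
Posterior ∝ λe^(−7λ) · λ^5e^(−38.93λ) = λ^6e^(−45.93λ), i.e. Gamma(7, 45.93).
Mode = (a−1)/b = 6/45.93 ≈ 0.1306.

λ̂_MAP = 0.1306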